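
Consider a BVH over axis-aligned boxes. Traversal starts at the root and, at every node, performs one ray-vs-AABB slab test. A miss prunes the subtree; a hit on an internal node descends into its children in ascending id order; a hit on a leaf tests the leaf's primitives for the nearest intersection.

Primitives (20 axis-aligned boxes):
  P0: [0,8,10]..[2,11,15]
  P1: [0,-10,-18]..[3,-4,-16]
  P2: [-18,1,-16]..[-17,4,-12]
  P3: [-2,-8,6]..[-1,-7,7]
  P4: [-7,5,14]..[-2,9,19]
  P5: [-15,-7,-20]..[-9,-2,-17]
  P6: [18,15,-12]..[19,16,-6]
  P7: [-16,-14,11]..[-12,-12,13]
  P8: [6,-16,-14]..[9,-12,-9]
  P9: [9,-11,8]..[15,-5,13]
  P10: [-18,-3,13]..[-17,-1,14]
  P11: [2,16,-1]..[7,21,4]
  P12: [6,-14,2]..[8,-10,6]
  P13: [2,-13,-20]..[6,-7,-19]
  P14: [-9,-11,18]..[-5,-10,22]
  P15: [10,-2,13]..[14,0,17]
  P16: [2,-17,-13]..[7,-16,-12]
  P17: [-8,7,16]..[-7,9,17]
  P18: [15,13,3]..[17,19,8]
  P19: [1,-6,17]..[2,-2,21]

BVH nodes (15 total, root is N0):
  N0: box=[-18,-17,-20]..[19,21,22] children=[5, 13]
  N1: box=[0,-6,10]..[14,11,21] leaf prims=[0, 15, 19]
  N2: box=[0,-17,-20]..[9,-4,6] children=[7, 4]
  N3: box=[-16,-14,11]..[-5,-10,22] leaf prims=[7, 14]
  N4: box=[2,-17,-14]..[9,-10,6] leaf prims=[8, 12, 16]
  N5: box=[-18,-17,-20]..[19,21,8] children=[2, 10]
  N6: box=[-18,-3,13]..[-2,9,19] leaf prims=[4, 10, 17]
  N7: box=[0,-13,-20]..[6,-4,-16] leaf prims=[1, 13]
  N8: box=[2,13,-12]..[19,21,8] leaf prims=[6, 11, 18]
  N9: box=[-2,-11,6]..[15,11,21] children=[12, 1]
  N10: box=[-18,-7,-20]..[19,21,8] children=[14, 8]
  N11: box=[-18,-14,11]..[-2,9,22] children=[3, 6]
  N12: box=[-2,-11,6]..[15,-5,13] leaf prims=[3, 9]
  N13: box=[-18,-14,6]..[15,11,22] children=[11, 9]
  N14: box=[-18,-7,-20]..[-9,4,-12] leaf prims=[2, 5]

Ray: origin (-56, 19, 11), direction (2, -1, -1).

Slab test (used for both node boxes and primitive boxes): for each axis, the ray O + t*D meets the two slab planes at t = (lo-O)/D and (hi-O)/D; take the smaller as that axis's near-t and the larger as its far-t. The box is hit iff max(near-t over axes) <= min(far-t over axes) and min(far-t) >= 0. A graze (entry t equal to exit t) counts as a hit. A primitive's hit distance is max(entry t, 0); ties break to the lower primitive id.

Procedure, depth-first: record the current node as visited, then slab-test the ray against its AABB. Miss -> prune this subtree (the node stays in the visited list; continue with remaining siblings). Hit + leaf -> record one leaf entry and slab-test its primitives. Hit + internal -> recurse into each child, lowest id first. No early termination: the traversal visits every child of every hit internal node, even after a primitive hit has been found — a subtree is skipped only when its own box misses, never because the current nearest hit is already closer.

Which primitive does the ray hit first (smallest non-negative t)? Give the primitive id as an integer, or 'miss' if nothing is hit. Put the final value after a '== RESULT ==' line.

Walk:
N0 x:[19,75/2] y:[-2,36] z:[-11,31] -> hit [19,31], descend [5, 13]
  N5 x:[19,75/2] y:[-2,36] z:[3,31] -> hit [19,31], descend [2, 10]
    N2 x:[28,65/2] y:[23,36] z:[5,31] -> hit [28,31], descend [4, 7]
      N4 x:[29,65/2] y:[29,36] z:[5,25] -> miss, prune
      N7 x:[28,31] y:[23,32] z:[27,31] -> hit [28,31] leaf, test {P1@t=28, P13@t=30}
    N10 x:[19,75/2] y:[-2,26] z:[3,31] -> hit [19,26], descend [8, 14]
      N8 x:[29,75/2] y:[-2,6] z:[3,23] -> miss, prune
      N14 x:[19,47/2] y:[15,26] z:[23,31] -> hit [23,47/2] leaf, test {P2(miss), P5(miss)}
  N13 x:[19,71/2] y:[8,33] z:[-11,5] -> miss, prune

Summary -> nodes [0, 5, 2, 4, 7, 10, 8, 14, 13]; box-tests=9; leaf-entries=2; first=P1

== RESULT ==
1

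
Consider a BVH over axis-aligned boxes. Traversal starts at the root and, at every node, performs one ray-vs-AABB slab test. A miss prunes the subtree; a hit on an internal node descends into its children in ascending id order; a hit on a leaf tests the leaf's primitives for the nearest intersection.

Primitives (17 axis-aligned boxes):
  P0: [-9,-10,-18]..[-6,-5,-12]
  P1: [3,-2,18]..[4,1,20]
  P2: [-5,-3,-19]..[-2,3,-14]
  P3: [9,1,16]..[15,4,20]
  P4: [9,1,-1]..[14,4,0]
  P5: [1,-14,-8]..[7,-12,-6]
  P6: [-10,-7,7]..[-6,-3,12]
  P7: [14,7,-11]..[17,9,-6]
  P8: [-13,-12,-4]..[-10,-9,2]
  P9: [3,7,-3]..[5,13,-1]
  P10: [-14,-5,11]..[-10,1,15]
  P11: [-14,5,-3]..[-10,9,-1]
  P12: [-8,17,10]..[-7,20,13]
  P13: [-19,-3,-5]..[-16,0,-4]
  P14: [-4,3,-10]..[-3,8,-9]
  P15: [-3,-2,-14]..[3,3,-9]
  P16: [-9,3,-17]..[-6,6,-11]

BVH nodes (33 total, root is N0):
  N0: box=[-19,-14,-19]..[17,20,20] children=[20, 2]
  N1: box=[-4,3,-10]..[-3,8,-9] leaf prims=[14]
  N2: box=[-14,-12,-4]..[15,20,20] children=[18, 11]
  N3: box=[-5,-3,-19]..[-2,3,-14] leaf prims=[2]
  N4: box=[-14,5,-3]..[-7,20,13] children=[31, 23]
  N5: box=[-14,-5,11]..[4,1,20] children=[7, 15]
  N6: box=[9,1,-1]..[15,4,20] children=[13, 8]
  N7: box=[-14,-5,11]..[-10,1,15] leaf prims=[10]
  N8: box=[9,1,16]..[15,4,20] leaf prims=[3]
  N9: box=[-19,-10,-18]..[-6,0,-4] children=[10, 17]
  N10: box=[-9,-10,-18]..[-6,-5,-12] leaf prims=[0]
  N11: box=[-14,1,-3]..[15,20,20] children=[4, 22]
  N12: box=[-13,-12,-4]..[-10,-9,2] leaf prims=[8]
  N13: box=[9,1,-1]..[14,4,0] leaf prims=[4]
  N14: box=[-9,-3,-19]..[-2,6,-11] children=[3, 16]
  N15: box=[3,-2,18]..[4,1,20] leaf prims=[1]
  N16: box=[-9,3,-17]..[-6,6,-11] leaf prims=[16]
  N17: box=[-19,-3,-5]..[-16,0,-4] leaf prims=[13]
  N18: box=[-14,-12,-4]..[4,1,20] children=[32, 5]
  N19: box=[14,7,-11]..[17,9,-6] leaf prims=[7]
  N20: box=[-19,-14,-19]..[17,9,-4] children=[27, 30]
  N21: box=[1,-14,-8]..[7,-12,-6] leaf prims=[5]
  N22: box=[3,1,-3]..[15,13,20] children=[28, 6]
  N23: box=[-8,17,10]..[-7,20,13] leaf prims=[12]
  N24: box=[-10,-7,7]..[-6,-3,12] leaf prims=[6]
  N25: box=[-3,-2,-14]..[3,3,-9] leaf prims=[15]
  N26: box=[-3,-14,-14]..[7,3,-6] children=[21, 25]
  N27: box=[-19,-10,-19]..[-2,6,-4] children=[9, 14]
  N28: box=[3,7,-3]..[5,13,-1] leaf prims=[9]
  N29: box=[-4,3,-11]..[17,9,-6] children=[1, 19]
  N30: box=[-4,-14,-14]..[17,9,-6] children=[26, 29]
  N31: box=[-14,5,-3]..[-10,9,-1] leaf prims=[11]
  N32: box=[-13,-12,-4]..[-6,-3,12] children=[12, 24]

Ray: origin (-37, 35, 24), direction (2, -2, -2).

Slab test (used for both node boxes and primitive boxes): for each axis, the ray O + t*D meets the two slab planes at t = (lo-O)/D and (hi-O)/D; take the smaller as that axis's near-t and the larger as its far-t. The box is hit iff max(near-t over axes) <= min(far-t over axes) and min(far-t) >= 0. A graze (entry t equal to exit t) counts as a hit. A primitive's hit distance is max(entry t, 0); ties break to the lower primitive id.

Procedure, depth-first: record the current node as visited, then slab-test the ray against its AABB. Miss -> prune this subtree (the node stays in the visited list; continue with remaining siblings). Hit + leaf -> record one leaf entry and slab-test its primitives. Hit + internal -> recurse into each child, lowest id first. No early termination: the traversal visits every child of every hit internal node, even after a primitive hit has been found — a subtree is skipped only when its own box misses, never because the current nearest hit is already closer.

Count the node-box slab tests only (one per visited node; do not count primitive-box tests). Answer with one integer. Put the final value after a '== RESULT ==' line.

Walk:
N0 x:[9,27] y:[15/2,49/2] z:[2,43/2] -> hit [9,43/2], descend [2, 20]
  N2 x:[23/2,26] y:[15/2,47/2] z:[2,14] -> hit [23/2,14], descend [11, 18]
    N11 x:[23/2,26] y:[15/2,17] z:[2,27/2] -> hit [23/2,27/2], descend [4, 22]
      N4 x:[23/2,15] y:[15/2,15] z:[11/2,27/2] -> hit [23/2,27/2], descend [23, 31]
        N23 x:[29/2,15] y:[15/2,9] z:[11/2,7] -> miss, prune
        N31 x:[23/2,27/2] y:[13,15] z:[25/2,27/2] -> hit [13,27/2] leaf, test {P11@t=13}
      N22 x:[20,26] y:[11,17] z:[2,27/2] -> miss, prune
    N18 x:[23/2,41/2] y:[17,47/2] z:[2,14] -> miss, prune
  N20 x:[9,27] y:[13,49/2] z:[14,43/2] -> hit [14,43/2], descend [27, 30]
    N27 x:[9,35/2] y:[29/2,45/2] z:[14,43/2] -> hit [29/2,35/2], descend [9, 14]
      N9 x:[9,31/2] y:[35/2,45/2] z:[14,21] -> miss, prune
      N14 x:[14,35/2] y:[29/2,19] z:[35/2,43/2] -> hit [35/2,35/2], descend [3, 16]
        N3 x:[16,35/2] y:[16,19] z:[19,43/2] -> miss, prune
        N16 x:[14,31/2] y:[29/2,16] z:[35/2,41/2] -> miss, prune
    N30 x:[33/2,27] y:[13,49/2] z:[15,19] -> hit [33/2,19], descend [26, 29]
      N26 x:[17,22] y:[16,49/2] z:[15,19] -> hit [17,19], descend [21, 25]
        N21 x:[19,22] y:[47/2,49/2] z:[15,16] -> miss, prune
        N25 x:[17,20] y:[16,37/2] z:[33/2,19] -> hit [17,37/2] leaf, test {P15@t=17}
      N29 x:[33/2,27] y:[13,16] z:[15,35/2] -> miss, prune

19 AABB tests over nodes [0, 2, 11, 4, 23, 31, 22, 18, 20, 27, 9, 14, 3, 16, 30, 26, 21, 25, 29]; 2 leaves entered; closest P11.

== RESULT ==
19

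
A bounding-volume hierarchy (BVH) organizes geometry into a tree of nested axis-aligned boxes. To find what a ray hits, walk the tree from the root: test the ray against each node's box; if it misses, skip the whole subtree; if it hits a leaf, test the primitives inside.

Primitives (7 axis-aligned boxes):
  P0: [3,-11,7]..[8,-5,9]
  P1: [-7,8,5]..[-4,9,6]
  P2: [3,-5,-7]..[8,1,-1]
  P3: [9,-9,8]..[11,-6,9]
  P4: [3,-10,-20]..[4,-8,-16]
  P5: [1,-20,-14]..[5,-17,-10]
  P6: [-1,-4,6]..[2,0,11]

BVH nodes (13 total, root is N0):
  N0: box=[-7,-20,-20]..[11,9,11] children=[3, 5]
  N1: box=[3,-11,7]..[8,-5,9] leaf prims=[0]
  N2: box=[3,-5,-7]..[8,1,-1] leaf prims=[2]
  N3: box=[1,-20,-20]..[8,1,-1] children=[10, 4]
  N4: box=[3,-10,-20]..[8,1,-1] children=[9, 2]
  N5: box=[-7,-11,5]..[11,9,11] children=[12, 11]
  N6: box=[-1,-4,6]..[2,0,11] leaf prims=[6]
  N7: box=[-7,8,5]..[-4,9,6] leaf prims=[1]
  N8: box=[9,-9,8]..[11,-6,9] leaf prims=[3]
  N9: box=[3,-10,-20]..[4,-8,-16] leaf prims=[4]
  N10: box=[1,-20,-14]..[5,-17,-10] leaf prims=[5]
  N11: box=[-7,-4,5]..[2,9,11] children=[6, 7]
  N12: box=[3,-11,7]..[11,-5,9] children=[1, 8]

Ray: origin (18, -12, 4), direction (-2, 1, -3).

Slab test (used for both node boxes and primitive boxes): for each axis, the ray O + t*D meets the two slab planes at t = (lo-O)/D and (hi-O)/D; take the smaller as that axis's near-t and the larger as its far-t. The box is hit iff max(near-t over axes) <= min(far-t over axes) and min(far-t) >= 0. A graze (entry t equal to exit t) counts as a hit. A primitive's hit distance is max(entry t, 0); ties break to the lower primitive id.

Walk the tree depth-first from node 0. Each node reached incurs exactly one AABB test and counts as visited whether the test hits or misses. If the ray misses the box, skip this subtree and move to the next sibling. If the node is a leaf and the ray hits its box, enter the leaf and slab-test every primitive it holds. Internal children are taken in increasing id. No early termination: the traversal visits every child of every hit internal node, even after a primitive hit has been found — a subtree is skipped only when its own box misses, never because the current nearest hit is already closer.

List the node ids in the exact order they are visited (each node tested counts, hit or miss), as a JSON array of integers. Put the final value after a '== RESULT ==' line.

Trace the traversal:
N0 x:[7/2,25/2] y:[-8,21] z:[-7/3,8] -> hit [7/2,8], descend [3, 5]
  N3 x:[5,17/2] y:[-8,13] z:[5/3,8] -> hit [5,8], descend [4, 10]
    N4 x:[5,15/2] y:[2,13] z:[5/3,8] -> hit [5,15/2], descend [2, 9]
      N2 x:[5,15/2] y:[7,13] z:[5/3,11/3] -> miss, prune
      N9 x:[7,15/2] y:[2,4] z:[20/3,8] -> miss, prune
    N10 x:[13/2,17/2] y:[-8,-5] z:[14/3,6] -> miss, prune
  N5 x:[7/2,25/2] y:[1,21] z:[-7/3,-1/3] -> miss, prune

Summary -> nodes [0, 3, 4, 2, 9, 10, 5]; box-tests=7; leaf-entries=0; first=miss

== RESULT ==
[0, 3, 4, 2, 9, 10, 5]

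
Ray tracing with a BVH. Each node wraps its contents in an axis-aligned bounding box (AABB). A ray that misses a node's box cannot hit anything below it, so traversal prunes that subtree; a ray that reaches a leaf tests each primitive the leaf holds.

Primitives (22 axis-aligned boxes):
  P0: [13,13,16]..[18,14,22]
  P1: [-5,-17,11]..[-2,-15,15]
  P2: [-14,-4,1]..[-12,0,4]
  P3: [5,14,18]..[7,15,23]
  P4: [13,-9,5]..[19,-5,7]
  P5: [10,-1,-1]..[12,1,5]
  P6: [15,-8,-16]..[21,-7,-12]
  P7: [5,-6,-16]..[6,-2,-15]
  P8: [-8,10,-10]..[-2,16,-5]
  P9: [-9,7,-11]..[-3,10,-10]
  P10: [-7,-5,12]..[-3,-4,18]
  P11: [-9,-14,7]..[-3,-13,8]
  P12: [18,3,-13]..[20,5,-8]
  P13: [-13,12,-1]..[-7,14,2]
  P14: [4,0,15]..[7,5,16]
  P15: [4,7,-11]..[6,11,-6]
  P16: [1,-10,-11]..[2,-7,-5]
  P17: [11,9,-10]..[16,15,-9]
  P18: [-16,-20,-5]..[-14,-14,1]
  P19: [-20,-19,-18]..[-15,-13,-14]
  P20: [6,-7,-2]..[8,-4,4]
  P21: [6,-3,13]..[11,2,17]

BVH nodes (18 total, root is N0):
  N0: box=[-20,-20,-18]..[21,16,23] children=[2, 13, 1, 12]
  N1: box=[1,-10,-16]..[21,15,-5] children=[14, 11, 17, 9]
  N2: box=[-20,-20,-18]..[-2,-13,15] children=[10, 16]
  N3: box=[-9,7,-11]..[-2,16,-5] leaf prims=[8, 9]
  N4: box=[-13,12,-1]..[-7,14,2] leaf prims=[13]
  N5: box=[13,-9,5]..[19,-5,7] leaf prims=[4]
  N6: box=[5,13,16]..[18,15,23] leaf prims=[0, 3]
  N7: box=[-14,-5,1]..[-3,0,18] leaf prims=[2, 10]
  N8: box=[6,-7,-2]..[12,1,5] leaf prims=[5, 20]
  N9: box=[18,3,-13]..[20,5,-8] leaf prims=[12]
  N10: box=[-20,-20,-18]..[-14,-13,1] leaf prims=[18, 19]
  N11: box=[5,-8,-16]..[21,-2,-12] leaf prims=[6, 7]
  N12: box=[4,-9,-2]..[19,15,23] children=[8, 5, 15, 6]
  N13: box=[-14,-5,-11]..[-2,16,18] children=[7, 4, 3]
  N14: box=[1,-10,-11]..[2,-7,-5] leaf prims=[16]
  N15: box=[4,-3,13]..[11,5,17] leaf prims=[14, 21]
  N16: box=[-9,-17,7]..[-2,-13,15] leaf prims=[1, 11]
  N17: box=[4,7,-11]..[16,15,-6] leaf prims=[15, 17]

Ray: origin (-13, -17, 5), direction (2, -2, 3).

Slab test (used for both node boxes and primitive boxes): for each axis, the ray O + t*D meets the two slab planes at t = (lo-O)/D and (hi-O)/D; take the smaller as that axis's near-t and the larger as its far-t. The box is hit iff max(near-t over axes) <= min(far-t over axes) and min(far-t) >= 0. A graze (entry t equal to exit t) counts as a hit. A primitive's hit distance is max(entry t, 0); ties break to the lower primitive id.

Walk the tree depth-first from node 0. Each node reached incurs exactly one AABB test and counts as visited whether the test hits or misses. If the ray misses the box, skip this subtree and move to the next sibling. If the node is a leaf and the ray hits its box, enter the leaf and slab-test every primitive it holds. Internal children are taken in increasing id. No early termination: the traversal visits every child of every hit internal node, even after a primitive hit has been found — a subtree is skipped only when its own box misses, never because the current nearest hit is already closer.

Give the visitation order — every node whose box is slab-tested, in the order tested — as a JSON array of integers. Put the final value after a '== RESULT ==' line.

Traverse from the root:
N0 x:[-7/2,17] y:[-33/2,3/2] z:[-23/3,6] -> hit [-7/2,3/2], descend [1, 2, 12, 13]
  N1 x:[7,17] y:[-16,-7/2] z:[-7,-10/3] -> miss, prune
  N2 x:[-7/2,11/2] y:[-2,3/2] z:[-23/3,10/3] -> hit [-2,3/2], descend [10, 16]
    N10 x:[-7/2,-1/2] y:[-2,3/2] z:[-23/3,-4/3] -> miss, prune
    N16 x:[2,11/2] y:[-2,0] z:[2/3,10/3] -> miss, prune
  N12 x:[17/2,16] y:[-16,-4] z:[-7/3,6] -> miss, prune
  N13 x:[-1/2,11/2] y:[-33/2,-6] z:[-16/3,13/3] -> miss, prune

Summary -> nodes [0, 1, 2, 10, 16, 12, 13]; box-tests=7; leaf-entries=0; first=miss

== RESULT ==
[0, 1, 2, 10, 16, 12, 13]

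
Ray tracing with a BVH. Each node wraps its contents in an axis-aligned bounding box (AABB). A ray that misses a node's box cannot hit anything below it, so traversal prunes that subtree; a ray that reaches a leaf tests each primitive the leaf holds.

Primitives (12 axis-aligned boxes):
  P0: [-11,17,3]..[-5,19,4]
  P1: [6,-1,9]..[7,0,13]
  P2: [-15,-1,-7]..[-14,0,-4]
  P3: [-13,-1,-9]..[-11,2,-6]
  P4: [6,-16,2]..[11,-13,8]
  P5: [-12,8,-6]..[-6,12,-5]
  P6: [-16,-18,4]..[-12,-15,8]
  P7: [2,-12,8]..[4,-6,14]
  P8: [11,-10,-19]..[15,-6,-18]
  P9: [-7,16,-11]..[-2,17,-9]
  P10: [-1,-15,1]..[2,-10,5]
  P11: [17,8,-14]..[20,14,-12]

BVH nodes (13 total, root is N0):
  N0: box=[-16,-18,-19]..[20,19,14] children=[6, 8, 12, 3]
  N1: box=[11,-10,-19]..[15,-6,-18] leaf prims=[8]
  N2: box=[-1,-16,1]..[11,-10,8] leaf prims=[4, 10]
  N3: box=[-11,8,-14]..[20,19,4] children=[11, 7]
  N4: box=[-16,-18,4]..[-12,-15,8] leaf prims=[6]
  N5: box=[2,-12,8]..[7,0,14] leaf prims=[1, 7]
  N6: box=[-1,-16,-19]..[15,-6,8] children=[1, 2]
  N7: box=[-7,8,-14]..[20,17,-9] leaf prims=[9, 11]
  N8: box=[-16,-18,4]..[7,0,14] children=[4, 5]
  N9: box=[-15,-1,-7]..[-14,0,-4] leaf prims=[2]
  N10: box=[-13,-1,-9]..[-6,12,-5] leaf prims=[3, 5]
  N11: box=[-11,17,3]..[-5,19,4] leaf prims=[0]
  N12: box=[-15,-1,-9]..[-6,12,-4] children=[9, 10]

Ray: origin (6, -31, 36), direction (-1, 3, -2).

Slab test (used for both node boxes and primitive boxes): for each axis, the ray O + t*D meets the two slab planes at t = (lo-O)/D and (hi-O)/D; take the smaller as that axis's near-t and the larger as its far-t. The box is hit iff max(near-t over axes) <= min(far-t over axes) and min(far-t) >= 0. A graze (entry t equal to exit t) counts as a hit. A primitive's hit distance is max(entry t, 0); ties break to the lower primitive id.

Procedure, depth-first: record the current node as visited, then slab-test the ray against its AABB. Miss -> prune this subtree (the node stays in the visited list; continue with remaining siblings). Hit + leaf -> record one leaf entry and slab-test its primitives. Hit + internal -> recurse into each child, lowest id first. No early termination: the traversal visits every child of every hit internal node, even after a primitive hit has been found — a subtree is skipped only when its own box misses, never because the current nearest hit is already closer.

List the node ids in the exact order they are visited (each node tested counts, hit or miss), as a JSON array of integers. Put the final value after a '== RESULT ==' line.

Traverse from the root:
N0 x:[-14,22] y:[13/3,50/3] z:[11,55/2] -> hit [11,50/3], descend [3, 6, 8, 12]
  N3 x:[-14,17] y:[13,50/3] z:[16,25] -> hit [16,50/3], descend [7, 11]
    N7 x:[-14,13] y:[13,16] z:[45/2,25] -> miss, prune
    N11 x:[11,17] y:[16,50/3] z:[16,33/2] -> hit [16,33/2] leaf, test {P0@t=16}
  N6 x:[-9,7] y:[5,25/3] z:[14,55/2] -> miss, prune
  N8 x:[-1,22] y:[13/3,31/3] z:[11,16] -> miss, prune
  N12 x:[12,21] y:[10,43/3] z:[20,45/2] -> miss, prune

Visited [0, 3, 7, 11, 6, 8, 12]. Tests: 7 box, 1 leaf. Nearest: P0.

== RESULT ==
[0, 3, 7, 11, 6, 8, 12]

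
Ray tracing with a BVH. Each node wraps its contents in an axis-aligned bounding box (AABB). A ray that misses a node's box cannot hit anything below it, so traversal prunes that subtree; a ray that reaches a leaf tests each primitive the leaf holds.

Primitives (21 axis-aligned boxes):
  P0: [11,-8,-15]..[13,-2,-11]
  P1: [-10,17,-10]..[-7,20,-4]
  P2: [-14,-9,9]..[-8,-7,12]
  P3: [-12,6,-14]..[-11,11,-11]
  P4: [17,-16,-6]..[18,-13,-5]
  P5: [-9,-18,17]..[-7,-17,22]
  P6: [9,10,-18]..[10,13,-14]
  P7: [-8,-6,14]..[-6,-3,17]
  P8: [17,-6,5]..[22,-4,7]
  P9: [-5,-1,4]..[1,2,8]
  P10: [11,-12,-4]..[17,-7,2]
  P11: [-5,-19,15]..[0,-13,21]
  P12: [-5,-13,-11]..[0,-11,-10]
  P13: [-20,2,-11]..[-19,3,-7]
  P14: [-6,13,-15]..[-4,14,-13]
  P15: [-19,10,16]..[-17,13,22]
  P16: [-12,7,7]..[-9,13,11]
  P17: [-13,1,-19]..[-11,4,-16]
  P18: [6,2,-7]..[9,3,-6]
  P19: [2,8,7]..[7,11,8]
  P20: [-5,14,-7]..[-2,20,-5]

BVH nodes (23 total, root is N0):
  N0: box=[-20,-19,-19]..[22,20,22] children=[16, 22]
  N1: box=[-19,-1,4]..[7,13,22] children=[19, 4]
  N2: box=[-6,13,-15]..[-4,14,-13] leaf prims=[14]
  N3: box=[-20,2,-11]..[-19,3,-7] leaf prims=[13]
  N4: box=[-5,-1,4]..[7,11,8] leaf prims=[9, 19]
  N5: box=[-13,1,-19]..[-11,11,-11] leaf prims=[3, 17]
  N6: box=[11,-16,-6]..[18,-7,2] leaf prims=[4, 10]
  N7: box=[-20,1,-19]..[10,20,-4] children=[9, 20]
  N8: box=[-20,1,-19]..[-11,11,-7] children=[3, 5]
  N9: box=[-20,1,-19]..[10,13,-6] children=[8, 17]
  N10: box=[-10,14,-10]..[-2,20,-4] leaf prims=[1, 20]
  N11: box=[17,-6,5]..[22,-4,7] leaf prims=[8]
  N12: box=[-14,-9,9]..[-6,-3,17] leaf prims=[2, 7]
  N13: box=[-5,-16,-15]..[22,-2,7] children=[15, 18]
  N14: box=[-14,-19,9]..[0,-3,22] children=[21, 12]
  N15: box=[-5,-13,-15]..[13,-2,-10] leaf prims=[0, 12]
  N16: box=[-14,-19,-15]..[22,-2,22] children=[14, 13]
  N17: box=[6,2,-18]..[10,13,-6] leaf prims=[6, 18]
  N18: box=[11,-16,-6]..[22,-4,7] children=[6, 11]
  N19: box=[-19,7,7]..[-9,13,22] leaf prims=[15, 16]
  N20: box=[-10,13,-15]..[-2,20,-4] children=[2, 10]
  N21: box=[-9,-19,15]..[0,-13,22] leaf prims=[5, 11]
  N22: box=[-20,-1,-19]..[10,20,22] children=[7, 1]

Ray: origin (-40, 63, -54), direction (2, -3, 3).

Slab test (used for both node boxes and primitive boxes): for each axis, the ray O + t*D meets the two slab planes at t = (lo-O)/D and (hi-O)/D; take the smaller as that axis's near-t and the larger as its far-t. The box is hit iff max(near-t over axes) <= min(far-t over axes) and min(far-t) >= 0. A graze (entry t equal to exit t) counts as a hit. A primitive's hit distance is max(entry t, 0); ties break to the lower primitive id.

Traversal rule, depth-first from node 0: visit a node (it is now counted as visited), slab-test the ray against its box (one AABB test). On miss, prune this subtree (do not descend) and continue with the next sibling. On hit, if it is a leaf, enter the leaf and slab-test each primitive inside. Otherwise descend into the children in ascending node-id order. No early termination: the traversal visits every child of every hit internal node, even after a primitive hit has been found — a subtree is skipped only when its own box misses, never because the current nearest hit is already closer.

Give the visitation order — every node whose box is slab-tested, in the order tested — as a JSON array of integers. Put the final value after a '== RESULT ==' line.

Traverse from the root:
N0 x:[10,31] y:[43/3,82/3] z:[35/3,76/3] -> hit [43/3,76/3], descend [16, 22]
  N16 x:[13,31] y:[65/3,82/3] z:[13,76/3] -> hit [65/3,76/3], descend [13, 14]
    N13 x:[35/2,31] y:[65/3,79/3] z:[13,61/3] -> miss, prune
    N14 x:[13,20] y:[22,82/3] z:[21,76/3] -> miss, prune
  N22 x:[10,25] y:[43/3,64/3] z:[35/3,76/3] -> hit [43/3,64/3], descend [1, 7]
    N1 x:[21/2,47/2] y:[50/3,64/3] z:[58/3,76/3] -> hit [58/3,64/3], descend [4, 19]
      N4 x:[35/2,47/2] y:[52/3,64/3] z:[58/3,62/3] -> hit [58/3,62/3] leaf, test {P9@t=61/3, P19(miss)}
      N19 x:[21/2,31/2] y:[50/3,56/3] z:[61/3,76/3] -> miss, prune
    N7 x:[10,25] y:[43/3,62/3] z:[35/3,50/3] -> hit [43/3,50/3], descend [9, 20]
      N9 x:[10,25] y:[50/3,62/3] z:[35/3,16] -> miss, prune
      N20 x:[15,19] y:[43/3,50/3] z:[13,50/3] -> hit [15,50/3], descend [2, 10]
        N2 x:[17,18] y:[49/3,50/3] z:[13,41/3] -> miss, prune
        N10 x:[15,19] y:[43/3,49/3] z:[44/3,50/3] -> hit [15,49/3] leaf, test {P1@t=15, P20(miss)}

Summary -> nodes [0, 16, 13, 14, 22, 1, 4, 19, 7, 9, 20, 2, 10]; box-tests=13; leaf-entries=2; first=P1

== RESULT ==
[0, 16, 13, 14, 22, 1, 4, 19, 7, 9, 20, 2, 10]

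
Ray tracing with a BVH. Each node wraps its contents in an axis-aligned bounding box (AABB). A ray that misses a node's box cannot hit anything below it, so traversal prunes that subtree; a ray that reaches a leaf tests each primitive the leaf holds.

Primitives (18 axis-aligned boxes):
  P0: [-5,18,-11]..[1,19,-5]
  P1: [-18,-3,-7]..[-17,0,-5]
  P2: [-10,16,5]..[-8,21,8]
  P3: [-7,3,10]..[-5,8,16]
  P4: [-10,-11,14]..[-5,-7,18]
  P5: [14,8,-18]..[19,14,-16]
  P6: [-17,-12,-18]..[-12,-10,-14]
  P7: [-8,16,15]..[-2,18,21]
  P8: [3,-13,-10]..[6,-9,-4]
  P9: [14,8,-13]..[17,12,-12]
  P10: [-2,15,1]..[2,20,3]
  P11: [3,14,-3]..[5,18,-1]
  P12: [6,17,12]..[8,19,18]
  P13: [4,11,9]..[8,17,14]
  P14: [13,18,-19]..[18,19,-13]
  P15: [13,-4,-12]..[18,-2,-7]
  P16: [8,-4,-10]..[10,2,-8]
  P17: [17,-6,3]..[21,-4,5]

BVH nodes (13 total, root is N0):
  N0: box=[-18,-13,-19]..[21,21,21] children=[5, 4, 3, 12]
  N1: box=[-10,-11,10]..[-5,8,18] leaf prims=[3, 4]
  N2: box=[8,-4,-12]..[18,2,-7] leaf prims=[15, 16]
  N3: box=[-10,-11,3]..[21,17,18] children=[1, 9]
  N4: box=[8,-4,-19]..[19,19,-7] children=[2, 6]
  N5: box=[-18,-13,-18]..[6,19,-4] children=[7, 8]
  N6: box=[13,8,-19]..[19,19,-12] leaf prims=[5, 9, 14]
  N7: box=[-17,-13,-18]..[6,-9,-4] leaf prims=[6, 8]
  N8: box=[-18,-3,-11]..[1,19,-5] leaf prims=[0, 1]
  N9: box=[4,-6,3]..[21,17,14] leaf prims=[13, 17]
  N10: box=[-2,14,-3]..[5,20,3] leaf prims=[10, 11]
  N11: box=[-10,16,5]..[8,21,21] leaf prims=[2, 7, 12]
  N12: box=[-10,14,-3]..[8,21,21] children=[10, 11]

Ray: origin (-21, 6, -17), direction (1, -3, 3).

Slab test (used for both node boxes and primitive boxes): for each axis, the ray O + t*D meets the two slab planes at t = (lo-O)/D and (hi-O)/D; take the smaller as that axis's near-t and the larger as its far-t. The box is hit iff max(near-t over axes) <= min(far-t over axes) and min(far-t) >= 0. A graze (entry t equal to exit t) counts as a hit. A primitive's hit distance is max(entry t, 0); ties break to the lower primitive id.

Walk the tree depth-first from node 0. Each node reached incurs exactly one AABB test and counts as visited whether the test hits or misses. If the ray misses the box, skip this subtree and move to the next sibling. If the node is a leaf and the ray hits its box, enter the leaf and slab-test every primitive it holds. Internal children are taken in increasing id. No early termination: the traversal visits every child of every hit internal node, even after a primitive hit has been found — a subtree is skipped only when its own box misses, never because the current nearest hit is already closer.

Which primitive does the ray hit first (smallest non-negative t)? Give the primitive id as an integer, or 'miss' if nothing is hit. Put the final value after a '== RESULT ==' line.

Walk:
N0 x:[3,42] y:[-5,19/3] z:[-2/3,38/3] -> hit [3,19/3], descend [3, 4, 5, 12]
  N3 x:[11,42] y:[-11/3,17/3] z:[20/3,35/3] -> miss, prune
  N4 x:[29,40] y:[-13/3,10/3] z:[-2/3,10/3] -> miss, prune
  N5 x:[3,27] y:[-13/3,19/3] z:[-1/3,13/3] -> hit [3,13/3], descend [7, 8]
    N7 x:[4,27] y:[5,19/3] z:[-1/3,13/3] -> miss, prune
    N8 x:[3,22] y:[-13/3,3] z:[2,4] -> hit [3,3] leaf, test {P0(miss), P1(miss)}
  N12 x:[11,29] y:[-5,-8/3] z:[14/3,38/3] -> miss, prune

7 AABB tests over nodes [0, 3, 4, 5, 7, 8, 12]; 1 leaf entered; closest miss.

== RESULT ==
miss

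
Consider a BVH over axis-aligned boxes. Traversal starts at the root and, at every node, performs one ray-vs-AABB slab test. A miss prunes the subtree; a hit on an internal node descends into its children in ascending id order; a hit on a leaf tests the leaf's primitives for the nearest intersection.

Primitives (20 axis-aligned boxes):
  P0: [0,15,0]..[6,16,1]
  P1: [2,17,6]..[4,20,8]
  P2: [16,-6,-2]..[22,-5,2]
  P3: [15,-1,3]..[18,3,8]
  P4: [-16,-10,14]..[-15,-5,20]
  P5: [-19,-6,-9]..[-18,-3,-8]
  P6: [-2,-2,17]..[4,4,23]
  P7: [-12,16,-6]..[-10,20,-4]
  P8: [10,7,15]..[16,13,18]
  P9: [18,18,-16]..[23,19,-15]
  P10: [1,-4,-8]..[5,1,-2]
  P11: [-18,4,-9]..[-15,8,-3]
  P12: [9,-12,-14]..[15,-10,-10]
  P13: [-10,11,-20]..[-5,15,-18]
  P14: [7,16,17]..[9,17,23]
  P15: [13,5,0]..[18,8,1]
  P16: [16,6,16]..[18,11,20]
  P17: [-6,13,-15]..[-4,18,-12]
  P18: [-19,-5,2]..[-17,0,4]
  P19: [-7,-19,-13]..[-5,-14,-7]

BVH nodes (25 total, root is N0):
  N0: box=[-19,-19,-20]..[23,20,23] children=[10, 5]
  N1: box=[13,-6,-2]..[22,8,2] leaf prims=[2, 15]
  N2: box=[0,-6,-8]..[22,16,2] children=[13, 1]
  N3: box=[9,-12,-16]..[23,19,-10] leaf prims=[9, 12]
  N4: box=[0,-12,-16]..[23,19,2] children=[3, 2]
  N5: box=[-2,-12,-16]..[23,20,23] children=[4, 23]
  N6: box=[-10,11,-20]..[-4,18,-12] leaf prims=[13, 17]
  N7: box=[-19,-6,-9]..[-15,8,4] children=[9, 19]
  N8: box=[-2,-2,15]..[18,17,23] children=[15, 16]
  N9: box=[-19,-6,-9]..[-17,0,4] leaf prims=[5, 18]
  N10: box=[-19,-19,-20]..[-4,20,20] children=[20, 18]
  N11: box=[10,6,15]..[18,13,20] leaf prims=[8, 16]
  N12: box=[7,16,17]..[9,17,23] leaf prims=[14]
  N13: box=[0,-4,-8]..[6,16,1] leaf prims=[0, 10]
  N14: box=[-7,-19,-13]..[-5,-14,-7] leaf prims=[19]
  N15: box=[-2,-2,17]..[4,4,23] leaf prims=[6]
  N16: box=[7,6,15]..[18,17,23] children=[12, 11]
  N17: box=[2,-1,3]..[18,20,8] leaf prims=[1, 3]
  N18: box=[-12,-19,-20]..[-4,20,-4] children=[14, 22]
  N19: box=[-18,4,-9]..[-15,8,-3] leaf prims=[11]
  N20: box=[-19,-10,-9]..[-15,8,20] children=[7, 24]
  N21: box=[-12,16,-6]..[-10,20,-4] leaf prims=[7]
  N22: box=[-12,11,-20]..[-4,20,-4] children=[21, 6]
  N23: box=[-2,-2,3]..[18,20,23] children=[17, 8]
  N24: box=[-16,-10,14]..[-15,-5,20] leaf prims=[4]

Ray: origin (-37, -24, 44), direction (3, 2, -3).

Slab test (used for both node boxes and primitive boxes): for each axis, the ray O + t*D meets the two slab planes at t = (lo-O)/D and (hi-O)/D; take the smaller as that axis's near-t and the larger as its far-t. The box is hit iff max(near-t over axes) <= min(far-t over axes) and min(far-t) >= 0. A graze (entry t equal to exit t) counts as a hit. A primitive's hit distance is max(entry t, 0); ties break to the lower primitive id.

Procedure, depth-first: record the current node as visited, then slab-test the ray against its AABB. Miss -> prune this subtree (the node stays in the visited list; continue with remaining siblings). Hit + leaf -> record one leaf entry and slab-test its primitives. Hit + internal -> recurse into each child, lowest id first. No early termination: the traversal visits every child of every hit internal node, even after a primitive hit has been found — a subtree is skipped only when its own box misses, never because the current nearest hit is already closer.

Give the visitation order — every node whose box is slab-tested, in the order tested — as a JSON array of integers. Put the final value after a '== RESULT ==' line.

Trace the traversal:
N0 x:[6,20] y:[5/2,22] z:[7,64/3] -> hit [7,20], descend [5, 10]
  N5 x:[35/3,20] y:[6,22] z:[7,20] -> hit [35/3,20], descend [4, 23]
    N4 x:[37/3,20] y:[6,43/2] z:[14,20] -> hit [14,20], descend [2, 3]
      N2 x:[37/3,59/3] y:[9,20] z:[14,52/3] -> hit [14,52/3], descend [1, 13]
        N1 x:[50/3,59/3] y:[9,16] z:[14,46/3] -> miss, prune
        N13 x:[37/3,43/3] y:[10,20] z:[43/3,52/3] -> hit [43/3,43/3] leaf, test {P0(miss), P10(miss)}
      N3 x:[46/3,20] y:[6,43/2] z:[18,20] -> hit [18,20] leaf, test {P9(miss), P12(miss)}
    N23 x:[35/3,55/3] y:[11,22] z:[7,41/3] -> hit [35/3,41/3], descend [8, 17]
      N8 x:[35/3,55/3] y:[11,41/2] z:[7,29/3] -> miss, prune
      N17 x:[13,55/3] y:[23/2,22] z:[12,41/3] -> hit [13,41/3] leaf, test {P1(miss), P3(miss)}
  N10 x:[6,11] y:[5/2,22] z:[8,64/3] -> hit [8,11], descend [18, 20]
    N18 x:[25/3,11] y:[5/2,22] z:[16,64/3] -> miss, prune
    N20 x:[6,22/3] y:[7,16] z:[8,53/3] -> miss, prune

Visited [0, 5, 4, 2, 1, 13, 3, 23, 8, 17, 10, 18, 20]. Tests: 13 box, 3 leaf. Nearest: miss.

== RESULT ==
[0, 5, 4, 2, 1, 13, 3, 23, 8, 17, 10, 18, 20]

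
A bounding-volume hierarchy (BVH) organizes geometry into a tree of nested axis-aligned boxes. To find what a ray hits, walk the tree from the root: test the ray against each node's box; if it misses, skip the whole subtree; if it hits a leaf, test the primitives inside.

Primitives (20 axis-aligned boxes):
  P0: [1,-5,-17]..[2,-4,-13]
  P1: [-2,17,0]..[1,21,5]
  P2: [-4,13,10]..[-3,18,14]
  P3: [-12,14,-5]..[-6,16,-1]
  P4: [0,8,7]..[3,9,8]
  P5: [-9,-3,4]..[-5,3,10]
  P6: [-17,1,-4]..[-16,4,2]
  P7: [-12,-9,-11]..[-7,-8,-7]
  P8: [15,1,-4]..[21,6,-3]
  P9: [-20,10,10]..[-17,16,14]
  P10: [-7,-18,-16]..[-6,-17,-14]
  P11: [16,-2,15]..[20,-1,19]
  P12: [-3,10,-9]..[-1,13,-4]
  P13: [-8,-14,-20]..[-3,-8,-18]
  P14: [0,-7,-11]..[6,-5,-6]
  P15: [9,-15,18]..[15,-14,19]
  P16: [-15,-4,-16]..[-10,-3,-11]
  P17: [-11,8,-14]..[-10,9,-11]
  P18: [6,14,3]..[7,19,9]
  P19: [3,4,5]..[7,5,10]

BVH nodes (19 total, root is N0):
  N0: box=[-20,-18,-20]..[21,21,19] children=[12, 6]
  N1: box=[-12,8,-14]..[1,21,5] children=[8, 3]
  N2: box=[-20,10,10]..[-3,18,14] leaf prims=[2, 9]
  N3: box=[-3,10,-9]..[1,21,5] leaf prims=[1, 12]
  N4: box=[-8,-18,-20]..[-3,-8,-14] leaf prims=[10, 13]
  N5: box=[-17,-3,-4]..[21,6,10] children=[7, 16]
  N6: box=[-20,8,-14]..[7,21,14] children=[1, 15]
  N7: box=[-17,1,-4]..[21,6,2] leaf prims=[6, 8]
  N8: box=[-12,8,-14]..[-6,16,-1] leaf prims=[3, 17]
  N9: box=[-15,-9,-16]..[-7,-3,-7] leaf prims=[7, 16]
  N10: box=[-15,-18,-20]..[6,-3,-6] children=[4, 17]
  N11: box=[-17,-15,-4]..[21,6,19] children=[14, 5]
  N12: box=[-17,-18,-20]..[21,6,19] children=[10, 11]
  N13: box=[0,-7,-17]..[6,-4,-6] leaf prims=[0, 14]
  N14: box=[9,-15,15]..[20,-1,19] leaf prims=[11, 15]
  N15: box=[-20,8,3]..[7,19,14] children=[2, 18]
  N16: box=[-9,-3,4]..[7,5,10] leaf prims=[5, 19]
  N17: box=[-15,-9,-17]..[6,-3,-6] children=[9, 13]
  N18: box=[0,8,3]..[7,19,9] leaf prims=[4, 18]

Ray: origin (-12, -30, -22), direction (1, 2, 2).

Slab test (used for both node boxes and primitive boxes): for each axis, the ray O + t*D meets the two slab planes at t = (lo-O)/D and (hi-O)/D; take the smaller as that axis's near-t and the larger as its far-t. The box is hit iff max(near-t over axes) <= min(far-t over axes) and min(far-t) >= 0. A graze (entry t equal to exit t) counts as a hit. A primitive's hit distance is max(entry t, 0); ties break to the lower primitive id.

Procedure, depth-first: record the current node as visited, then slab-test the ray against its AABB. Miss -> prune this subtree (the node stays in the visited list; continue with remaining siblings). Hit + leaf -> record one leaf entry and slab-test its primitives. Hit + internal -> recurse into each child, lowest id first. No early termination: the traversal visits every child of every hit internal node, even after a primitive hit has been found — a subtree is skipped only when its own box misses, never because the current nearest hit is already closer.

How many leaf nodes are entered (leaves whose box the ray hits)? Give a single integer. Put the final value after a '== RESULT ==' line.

Walk:
N0 x:[-8,33] y:[6,51/2] z:[1,41/2] -> hit [6,41/2], descend [6, 12]
  N6 x:[-8,19] y:[19,51/2] z:[4,18] -> miss, prune
  N12 x:[-5,33] y:[6,18] z:[1,41/2] -> hit [6,18], descend [10, 11]
    N10 x:[-3,18] y:[6,27/2] z:[1,8] -> hit [6,8], descend [4, 17]
      N4 x:[4,9] y:[6,11] z:[1,4] -> miss, prune
      N17 x:[-3,18] y:[21/2,27/2] z:[5/2,8] -> miss, prune
    N11 x:[-5,33] y:[15/2,18] z:[9,41/2] -> hit [9,18], descend [5, 14]
      N5 x:[-5,33] y:[27/2,18] z:[9,16] -> hit [27/2,16], descend [7, 16]
        N7 x:[-5,33] y:[31/2,18] z:[9,12] -> miss, prune
        N16 x:[3,19] y:[27/2,35/2] z:[13,16] -> hit [27/2,16] leaf, test {P5(miss), P19(miss)}
      N14 x:[21,32] y:[15/2,29/2] z:[37/2,41/2] -> miss, prune

Summary -> nodes [0, 6, 12, 10, 4, 17, 11, 5, 7, 16, 14]; box-tests=11; leaf-entries=1; first=miss

== RESULT ==
1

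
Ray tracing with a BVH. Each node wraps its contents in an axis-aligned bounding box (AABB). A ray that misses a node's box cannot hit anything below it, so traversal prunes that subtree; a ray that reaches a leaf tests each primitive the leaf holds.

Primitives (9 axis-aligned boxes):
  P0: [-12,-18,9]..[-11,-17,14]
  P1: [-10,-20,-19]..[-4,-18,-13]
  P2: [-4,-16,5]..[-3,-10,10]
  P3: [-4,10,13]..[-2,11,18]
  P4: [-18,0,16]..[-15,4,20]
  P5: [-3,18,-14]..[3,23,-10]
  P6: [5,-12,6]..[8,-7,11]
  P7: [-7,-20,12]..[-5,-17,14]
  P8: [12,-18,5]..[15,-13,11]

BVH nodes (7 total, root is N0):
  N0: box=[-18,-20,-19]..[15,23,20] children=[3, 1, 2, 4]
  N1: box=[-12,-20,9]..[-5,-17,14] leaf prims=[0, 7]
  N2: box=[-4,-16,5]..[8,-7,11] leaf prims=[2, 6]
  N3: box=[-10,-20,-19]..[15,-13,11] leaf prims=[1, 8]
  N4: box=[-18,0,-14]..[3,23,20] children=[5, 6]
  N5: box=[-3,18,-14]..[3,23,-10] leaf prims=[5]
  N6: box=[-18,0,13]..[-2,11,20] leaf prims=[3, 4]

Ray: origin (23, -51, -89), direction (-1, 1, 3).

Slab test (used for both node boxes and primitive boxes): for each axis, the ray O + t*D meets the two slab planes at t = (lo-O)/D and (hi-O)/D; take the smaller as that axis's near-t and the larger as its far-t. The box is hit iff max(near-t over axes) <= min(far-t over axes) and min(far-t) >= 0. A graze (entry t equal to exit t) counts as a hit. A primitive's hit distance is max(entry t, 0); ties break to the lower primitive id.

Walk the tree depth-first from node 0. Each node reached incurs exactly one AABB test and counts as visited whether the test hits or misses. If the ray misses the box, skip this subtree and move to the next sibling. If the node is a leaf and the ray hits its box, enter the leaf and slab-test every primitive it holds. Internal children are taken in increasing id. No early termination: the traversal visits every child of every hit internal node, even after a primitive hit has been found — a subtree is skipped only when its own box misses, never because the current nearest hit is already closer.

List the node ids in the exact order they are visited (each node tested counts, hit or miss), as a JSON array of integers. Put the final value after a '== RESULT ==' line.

Traverse from the root:
N0 x:[8,41] y:[31,74] z:[70/3,109/3] -> hit [31,109/3], descend [1, 2, 3, 4]
  N1 x:[28,35] y:[31,34] z:[98/3,103/3] -> hit [98/3,34] leaf, test {P0@t=34, P7(miss)}
  N2 x:[15,27] y:[35,44] z:[94/3,100/3] -> miss, prune
  N3 x:[8,33] y:[31,38] z:[70/3,100/3] -> hit [31,33] leaf, test {P1(miss), P8(miss)}
  N4 x:[20,41] y:[51,74] z:[25,109/3] -> miss, prune

5 AABB tests over nodes [0, 1, 2, 3, 4]; 2 leaves entered; closest P0.

== RESULT ==
[0, 1, 2, 3, 4]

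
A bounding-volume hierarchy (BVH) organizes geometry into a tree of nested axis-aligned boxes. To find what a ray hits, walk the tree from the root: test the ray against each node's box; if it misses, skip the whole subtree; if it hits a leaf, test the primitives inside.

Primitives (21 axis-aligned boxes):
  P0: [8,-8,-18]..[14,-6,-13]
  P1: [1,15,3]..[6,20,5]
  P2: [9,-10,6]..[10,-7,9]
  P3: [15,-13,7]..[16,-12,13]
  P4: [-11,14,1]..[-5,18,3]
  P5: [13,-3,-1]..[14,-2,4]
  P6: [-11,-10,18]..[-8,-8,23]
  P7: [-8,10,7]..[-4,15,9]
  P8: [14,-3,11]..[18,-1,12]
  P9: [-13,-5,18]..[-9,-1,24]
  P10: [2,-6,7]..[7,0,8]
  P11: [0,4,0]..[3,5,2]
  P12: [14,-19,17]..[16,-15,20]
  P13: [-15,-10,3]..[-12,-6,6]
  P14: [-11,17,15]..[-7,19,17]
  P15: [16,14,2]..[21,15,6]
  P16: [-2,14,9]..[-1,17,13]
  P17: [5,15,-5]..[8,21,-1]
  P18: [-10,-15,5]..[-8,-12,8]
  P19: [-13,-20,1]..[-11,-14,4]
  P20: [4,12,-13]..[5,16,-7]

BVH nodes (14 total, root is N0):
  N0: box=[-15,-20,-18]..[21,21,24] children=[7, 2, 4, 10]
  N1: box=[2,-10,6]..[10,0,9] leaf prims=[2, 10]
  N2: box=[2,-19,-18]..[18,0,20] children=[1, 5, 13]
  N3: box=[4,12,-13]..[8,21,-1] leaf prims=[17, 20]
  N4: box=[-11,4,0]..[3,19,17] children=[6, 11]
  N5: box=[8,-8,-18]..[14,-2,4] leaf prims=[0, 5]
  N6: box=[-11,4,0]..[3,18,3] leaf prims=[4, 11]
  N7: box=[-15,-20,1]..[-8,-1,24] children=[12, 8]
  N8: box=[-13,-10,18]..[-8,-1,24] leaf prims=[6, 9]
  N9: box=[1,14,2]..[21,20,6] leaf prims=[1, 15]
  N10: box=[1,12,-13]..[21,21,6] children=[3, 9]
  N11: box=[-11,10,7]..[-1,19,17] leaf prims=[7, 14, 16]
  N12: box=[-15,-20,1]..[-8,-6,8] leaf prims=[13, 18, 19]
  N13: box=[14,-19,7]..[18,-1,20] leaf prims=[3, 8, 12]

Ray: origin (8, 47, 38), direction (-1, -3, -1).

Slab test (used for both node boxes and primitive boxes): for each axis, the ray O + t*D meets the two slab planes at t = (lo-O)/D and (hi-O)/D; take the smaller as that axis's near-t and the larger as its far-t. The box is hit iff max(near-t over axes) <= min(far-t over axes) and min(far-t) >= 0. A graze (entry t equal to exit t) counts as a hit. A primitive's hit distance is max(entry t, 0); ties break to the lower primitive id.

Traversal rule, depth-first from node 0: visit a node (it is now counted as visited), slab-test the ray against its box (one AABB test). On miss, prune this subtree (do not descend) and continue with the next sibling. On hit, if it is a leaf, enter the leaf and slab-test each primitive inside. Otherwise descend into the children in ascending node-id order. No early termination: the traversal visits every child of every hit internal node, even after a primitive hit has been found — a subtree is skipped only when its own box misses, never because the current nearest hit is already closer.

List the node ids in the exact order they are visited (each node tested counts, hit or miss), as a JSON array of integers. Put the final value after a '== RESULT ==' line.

Traverse from the root:
N0 x:[-13,23] y:[26/3,67/3] z:[14,56] -> hit [14,67/3], descend [2, 4, 7, 10]
  N2 x:[-10,6] y:[47/3,22] z:[18,56] -> miss, prune
  N4 x:[5,19] y:[28/3,43/3] z:[21,38] -> miss, prune
  N7 x:[16,23] y:[16,67/3] z:[14,37] -> hit [16,67/3], descend [8, 12]
    N8 x:[16,21] y:[16,19] z:[14,20] -> hit [16,19] leaf, test {P6@t=55/3, P9@t=17}
    N12 x:[16,23] y:[53/3,67/3] z:[30,37] -> miss, prune
  N10 x:[-13,7] y:[26/3,35/3] z:[32,51] -> miss, prune

Summary -> nodes [0, 2, 4, 7, 8, 12, 10]; box-tests=7; leaf-entries=1; first=P9

== RESULT ==
[0, 2, 4, 7, 8, 12, 10]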